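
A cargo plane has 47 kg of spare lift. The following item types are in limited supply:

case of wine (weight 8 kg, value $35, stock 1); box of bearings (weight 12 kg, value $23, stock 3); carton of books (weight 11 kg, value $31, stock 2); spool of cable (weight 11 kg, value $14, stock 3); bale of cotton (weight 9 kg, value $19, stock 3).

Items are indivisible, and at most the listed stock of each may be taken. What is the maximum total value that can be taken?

Best selections within weight 47 and stock limits:
- 1×case of wine + 1×carton of books + 3×bale of cotton: weight 46, value 123
- 1×case of wine + 1×box of bearings + 2×carton of books: weight 42, value 120
- 1×case of wine + 2×carton of books + 1×bale of cotton: weight 39, value 116
Best: $123.

$123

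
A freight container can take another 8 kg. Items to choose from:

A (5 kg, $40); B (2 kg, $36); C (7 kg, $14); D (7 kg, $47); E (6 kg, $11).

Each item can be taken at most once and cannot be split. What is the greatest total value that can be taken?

$76

This is a 0/1 knapsack; check combinations near the capacity.
- A+B: weight 5+2=7, value 40+36=76
- D: weight 7, value 47
- B+E: weight 2+6=8, value 36+11=47
- A: weight 5, value 40
- B: weight 2, value 36
Best: $76.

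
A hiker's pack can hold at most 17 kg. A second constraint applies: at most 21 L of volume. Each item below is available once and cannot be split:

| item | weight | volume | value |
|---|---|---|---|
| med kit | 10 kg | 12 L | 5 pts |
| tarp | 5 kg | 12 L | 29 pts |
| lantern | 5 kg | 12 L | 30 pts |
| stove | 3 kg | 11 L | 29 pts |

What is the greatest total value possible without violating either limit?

30 pts

Feasible sets respecting both limits:
- lantern: weight 5, volume 12, value 30
- tarp: weight 5, volume 12, value 29
- stove: weight 3, volume 11, value 29
Best: 30 pts.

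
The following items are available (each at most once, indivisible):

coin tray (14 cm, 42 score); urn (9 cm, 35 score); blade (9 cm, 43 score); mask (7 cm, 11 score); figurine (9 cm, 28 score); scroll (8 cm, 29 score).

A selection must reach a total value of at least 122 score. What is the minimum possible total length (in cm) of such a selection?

Subsets with value ≥ 122, sorted by total length:
- urn+blade+figurine+scroll: length 35, value 135
- coin tray+blade+mask+scroll: length 38, value 125
- coin tray+urn+blade+mask: length 39, value 131
Minimum length: 35 cm.

35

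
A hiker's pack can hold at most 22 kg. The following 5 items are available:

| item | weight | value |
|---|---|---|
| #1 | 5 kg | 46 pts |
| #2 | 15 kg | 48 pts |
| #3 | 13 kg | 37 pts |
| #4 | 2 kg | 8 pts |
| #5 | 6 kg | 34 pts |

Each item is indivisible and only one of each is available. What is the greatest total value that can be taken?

102 pts

This is a 0/1 knapsack; check combinations near the capacity.
- #1+#2+#4: weight 5+15+2=22, value 46+48+8=102
- #1+#2: weight 5+15=20, value 46+48=94
- #1+#3+#4: weight 5+13+2=20, value 46+37+8=91
Best: 102 pts.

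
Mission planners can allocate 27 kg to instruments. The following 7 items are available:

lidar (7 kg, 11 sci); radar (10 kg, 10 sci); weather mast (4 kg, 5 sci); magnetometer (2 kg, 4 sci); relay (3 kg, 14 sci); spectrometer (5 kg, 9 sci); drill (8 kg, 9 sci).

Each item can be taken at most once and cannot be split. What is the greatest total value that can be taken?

48 sci

Check high-value combinations within 27 kg:
- lidar+radar+magnetometer+relay+spectrometer: mass 7+10+2+3+5=27, value 11+10+4+14+9=48
- lidar+weather mast+relay+spectrometer+drill: mass 7+4+3+5+8=27, value 11+5+14+9+9=48
- lidar+magnetometer+relay+spectrometer+drill: mass 7+2+3+5+8=25, value 11+4+14+9+9=47
- lidar+radar+relay+spectrometer: mass 7+10+3+5=25, value 11+10+14+9=44
- lidar+radar+weather mast+magnetometer+relay: mass 7+10+4+2+3=26, value 11+10+5+4+14=44
Best: 48 sci.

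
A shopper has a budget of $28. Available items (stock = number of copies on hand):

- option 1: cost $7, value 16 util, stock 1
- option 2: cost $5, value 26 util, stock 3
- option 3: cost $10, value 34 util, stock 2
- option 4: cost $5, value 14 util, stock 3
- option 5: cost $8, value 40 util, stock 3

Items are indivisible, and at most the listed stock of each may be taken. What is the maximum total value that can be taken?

132 util

Best selections within cost 28 and stock limits:
- 2×option 2 + 2×option 5: cost 26, value 132
- 3×option 2 + 1×option 4 + 1×option 5: cost 28, value 132
- 2×option 2 + 1×option 3 + 1×option 5: cost 28, value 126
Best: 132 util.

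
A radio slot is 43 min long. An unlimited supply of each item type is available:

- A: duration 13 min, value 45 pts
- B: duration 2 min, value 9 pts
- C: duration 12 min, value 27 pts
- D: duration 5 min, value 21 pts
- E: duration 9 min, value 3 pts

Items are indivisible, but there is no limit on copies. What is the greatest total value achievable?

Best value-per-unit is B at 9/2; filling with it alone gives 21×9 = 189.
Optimal mix: 19×B + 1×D → duration 43, value 192.

192 pts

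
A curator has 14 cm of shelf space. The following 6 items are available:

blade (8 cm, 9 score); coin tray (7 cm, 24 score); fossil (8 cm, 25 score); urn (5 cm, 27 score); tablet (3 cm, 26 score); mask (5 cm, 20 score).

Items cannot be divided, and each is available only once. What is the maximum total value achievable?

Check high-value combinations within 14 cm:
- urn+tablet+mask: length 5+3+5=13, value 27+26+20=73
- urn+tablet: length 5+3=8, value 27+26=53
- fossil+urn: length 8+5=13, value 25+27=52
- fossil+tablet: length 8+3=11, value 25+26=51
Best: 73 score.

73 score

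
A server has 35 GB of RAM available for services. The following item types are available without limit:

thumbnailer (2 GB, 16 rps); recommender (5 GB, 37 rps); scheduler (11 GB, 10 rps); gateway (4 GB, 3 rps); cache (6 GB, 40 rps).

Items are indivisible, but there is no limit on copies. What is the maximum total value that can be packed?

Best value-per-unit is thumbnailer at 16/2; filling with it alone gives 17×16 = 272.
Optimal mix: 15×thumbnailer + 1×recommender → memory 35, value 277.

277 rps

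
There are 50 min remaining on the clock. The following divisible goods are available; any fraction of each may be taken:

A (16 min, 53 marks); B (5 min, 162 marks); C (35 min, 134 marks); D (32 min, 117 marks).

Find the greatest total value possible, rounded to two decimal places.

Take in order of value per unit:
- B (162/5 per unit): all 5 → value 162, running total 162.00
- C (134/35 per unit): all 35 → value 134, running total 296.00
- D (117/32 per unit): 10 of 32 → value 10×117/32 = 36.5625, running total 332.56
Total 332.56.

332.56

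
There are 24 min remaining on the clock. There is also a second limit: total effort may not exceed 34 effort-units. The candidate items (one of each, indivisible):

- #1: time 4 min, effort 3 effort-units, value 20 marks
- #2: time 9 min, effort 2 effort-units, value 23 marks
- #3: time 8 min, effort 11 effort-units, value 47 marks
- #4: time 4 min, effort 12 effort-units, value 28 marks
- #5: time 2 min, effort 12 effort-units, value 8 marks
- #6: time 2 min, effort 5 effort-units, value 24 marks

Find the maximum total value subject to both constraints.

122 marks

Feasible sets respecting both limits:
- #2+#3+#4+#6: time 23, effort 30, value 122
- #1+#3+#4+#6: time 18, effort 31, value 119
- #1+#2+#3+#6: time 23, effort 21, value 114
- #1+#2+#4+#5+#6: time 21, effort 34, value 103
Best: 122 marks.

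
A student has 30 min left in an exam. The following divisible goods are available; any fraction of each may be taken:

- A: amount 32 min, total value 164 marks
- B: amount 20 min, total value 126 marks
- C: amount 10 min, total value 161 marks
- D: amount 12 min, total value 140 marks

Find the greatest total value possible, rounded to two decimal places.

Take in order of value per unit:
- C (161/10 per unit): all 10 → value 161, running total 161.00
- D (140/12 per unit): all 12 → value 140, running total 301.00
- B (126/20 per unit): 8 of 20 → value 8×126/20 = 50.4000, running total 351.40
Total 351.40.

351.40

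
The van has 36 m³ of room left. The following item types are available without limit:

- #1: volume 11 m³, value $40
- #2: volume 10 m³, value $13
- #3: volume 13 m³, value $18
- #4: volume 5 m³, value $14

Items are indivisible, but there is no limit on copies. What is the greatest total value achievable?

Best value-per-unit is #1 at 40/11, and filling with it alone uses volume 3×11=33. No mix of the others beats 3×40 = 120.

$120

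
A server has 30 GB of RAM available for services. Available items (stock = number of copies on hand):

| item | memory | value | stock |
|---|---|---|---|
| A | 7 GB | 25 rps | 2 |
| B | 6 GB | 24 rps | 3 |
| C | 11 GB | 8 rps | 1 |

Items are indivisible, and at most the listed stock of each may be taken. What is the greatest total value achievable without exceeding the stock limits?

98 rps

Top feasible selections:
- 2×A + 2×B: memory 26, value 98
- 1×A + 3×B: memory 25, value 97
- 1×A + 2×B + 1×C: memory 30, value 81
- 3×B + 1×C: memory 29, value 80
Best: 98 rps.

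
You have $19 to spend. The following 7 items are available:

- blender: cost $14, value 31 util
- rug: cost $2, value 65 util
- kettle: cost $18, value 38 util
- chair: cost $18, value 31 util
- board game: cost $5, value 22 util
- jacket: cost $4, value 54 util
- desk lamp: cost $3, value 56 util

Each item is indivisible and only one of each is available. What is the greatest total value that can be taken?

197 util

Check high-value combinations within $19:
- rug+board game+jacket+desk lamp: cost 2+5+4+3=14, value 65+22+54+56=197
- rug+jacket+desk lamp: cost 2+4+3=9, value 65+54+56=175
- blender+rug+desk lamp: cost 14+2+3=19, value 31+65+56=152
- rug+board game+desk lamp: cost 2+5+3=10, value 65+22+56=143
Best: 197 util.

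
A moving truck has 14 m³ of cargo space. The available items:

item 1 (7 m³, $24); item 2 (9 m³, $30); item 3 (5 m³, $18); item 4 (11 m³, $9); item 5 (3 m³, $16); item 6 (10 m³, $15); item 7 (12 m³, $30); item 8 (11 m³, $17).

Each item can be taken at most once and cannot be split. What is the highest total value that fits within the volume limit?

$48

This is a 0/1 knapsack; check combinations near the capacity.
- item 2+item 3: volume 9+5=14, value 30+18=48
- item 2+item 5: volume 9+3=12, value 30+16=46
- item 1+item 3: volume 7+5=12, value 24+18=42
Best: $48.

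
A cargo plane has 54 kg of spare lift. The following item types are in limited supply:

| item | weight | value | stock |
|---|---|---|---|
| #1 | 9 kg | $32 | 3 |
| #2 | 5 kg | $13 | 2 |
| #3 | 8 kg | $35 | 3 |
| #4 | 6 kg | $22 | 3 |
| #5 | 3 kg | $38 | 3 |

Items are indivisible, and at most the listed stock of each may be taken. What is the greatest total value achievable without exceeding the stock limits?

$295

Top feasible selections:
- 1×#1 + 3×#3 + 2×#4 + 3×#5: weight 54, value 295
- 1×#1 + 1×#2 + 3×#3 + 1×#4 + 3×#5: weight 53, value 286
Best: $295.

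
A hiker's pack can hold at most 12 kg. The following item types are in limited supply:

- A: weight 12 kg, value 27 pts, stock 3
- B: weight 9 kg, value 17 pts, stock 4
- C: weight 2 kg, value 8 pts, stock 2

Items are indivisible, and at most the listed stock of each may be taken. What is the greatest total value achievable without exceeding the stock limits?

Top feasible selections:
- 1×A: weight 12, value 27
- 1×B + 1×C: weight 11, value 25
Best: 27 pts.

27 pts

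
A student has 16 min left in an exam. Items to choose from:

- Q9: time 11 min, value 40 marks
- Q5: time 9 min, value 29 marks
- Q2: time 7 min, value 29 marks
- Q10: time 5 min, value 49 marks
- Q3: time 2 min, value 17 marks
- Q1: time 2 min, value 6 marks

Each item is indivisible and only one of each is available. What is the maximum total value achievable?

This is a 0/1 knapsack; check combinations near the capacity.
- Q2+Q10+Q3+Q1: time 7+5+2+2=16, value 29+49+17+6=101
- Q2+Q10+Q3: time 7+5+2=14, value 29+49+17=95
- Q5+Q10+Q3: time 9+5+2=16, value 29+49+17=95
- Q9+Q10: time 11+5=16, value 40+49=89
Best: 101 marks.

101 marks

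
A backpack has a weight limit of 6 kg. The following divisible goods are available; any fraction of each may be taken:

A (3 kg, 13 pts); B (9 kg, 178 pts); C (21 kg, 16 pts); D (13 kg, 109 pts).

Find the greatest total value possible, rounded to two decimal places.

Take in order of value per unit:
- B (178/9 per unit): 6 of 9 → value 6×178/9 = 118.6667, running total 118.67
Total 118.67.

118.67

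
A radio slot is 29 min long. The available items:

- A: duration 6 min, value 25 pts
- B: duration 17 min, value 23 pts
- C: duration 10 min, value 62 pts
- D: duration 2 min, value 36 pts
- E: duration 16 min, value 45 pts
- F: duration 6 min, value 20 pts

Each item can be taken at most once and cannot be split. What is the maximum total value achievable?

143 pts

Check high-value combinations within 29 min:
- A+C+D+F: duration 6+10+2+6=24, value 25+62+36+20=143
- C+D+E: duration 10+2+16=28, value 62+36+45=143
- A+C+D: duration 6+10+2=18, value 25+62+36=123
- B+C+D: duration 17+10+2=29, value 23+62+36=121
- C+D+F: duration 10+2+6=18, value 62+36+20=118
Best: 143 pts.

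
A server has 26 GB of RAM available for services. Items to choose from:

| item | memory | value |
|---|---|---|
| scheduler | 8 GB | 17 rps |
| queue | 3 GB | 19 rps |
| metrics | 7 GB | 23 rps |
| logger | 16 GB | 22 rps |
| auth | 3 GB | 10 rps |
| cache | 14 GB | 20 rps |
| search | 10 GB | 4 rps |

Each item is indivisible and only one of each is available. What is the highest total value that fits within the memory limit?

69 rps

Check high-value combinations within 26 GB:
- scheduler+queue+metrics+auth: memory 8+3+7+3=21, value 17+19+23+10=69
- queue+metrics+logger: memory 3+7+16=26, value 19+23+22=64
- queue+metrics+cache: memory 3+7+14=24, value 19+23+20=62
- scheduler+queue+metrics: memory 8+3+7=18, value 17+19+23=59
Best: 69 rps.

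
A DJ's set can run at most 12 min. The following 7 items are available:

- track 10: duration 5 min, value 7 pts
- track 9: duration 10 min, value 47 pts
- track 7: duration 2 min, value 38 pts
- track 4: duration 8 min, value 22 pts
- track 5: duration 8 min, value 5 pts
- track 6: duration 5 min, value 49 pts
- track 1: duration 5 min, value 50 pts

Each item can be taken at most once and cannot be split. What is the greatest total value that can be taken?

137 pts

Check high-value combinations within 12 min:
- track 7+track 6+track 1: duration 2+5+5=12, value 38+49+50=137
- track 6+track 1: duration 5+5=10, value 49+50=99
- track 10+track 7+track 1: duration 5+2+5=12, value 7+38+50=95
- track 10+track 7+track 6: duration 5+2+5=12, value 7+38+49=94
- track 7+track 1: duration 2+5=7, value 38+50=88
Best: 137 pts.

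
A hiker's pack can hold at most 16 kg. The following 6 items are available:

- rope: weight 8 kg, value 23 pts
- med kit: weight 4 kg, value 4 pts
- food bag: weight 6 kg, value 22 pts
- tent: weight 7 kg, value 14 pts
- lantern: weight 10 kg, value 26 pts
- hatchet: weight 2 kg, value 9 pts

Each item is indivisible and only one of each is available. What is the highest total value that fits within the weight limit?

Check high-value combinations within 16 kg:
- rope+food bag+hatchet: weight 8+6+2=16, value 23+22+9=54
- food bag+lantern: weight 6+10=16, value 22+26=48
- rope+food bag: weight 8+6=14, value 23+22=45
Best: 54 pts.

54 pts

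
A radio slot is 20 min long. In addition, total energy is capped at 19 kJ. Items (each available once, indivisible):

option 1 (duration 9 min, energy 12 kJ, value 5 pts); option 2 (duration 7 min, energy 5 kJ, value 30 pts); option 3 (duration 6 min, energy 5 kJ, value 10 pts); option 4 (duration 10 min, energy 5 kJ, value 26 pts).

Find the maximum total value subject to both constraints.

56 pts

Feasible sets respecting both limits:
- option 2+option 4: duration 17, energy 10, value 56
- option 2+option 3: duration 13, energy 10, value 40
- option 3+option 4: duration 16, energy 10, value 36
Best: 56 pts.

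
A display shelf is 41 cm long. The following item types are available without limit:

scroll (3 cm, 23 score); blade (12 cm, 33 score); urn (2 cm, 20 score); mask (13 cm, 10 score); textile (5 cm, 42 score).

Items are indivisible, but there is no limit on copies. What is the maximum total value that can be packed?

Best value-per-unit is urn at 20/2; filling with it alone gives 20×20 = 400.
Optimal mix: 1×scroll + 19×urn → length 41, value 403.

403 score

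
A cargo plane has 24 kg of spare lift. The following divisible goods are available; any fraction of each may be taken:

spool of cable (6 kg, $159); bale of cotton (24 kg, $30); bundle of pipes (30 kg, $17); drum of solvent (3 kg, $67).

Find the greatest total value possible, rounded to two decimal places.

Take in order of value per unit:
- spool of cable (159/6 per unit): all 6 → value 159, running total 159.00
- drum of solvent (67/3 per unit): all 3 → value 67, running total 226.00
- bale of cotton (30/24 per unit): 15 of 24 → value 15×30/24 = 18.7500, running total 244.75
Total 244.75.

244.75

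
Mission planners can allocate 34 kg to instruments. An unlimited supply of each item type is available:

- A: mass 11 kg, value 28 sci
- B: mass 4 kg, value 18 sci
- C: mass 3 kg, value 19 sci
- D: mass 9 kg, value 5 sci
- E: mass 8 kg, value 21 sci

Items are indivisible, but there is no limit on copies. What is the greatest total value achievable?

209 sci

Best value-per-unit is C at 19/3, and filling with it alone uses mass 11×3=33. No mix of the others beats 11×19 = 209.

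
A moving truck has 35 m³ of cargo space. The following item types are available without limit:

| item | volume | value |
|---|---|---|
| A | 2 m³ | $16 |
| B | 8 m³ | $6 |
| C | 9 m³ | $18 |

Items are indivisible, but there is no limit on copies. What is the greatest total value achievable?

Best value-per-unit is A at 16/2, and filling with it alone uses volume 17×2=34. No mix of the others beats 17×16 = 272.

$272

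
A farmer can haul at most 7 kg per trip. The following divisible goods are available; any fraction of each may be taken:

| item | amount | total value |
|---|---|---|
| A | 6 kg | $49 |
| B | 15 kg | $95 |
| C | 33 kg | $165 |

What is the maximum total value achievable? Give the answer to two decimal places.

Take in order of value per unit:
- A (49/6 per unit): all 6 → value 49, running total 49.00
- B (95/15 per unit): 1 of 15 → value 1×95/15 = 6.3333, running total 55.33
Total 55.33.

55.33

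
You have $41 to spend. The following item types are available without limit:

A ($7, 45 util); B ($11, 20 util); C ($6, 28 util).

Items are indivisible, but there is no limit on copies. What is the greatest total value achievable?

253 util

Best value-per-unit is A at 45/7; filling with it alone gives 5×45 = 225.
Optimal mix: 5×A + 1×C → cost 41, value 253.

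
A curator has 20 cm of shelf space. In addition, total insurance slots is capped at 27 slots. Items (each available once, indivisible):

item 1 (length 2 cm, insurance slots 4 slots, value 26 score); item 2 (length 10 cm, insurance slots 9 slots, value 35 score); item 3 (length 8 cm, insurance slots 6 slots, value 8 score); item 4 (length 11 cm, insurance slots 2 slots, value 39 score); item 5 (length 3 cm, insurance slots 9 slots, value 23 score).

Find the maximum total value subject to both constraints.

Feasible sets respecting both limits:
- item 1+item 4+item 5: length 16, insurance slots 15, value 88
- item 1+item 2+item 5: length 15, insurance slots 22, value 84
- item 1+item 2+item 3: length 20, insurance slots 19, value 69
- item 1+item 4: length 13, insurance slots 6, value 65
Best: 88 score.

88 score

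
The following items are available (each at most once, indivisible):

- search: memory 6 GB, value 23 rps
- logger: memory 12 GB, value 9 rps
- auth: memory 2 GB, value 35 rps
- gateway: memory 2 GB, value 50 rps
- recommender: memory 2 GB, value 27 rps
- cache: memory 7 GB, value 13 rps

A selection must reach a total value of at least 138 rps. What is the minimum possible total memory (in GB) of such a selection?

Subsets with value ≥ 138, sorted by total memory:
- search+auth+gateway+recommender+cache: memory 19, value 148
- search+logger+auth+gateway+recommender: memory 24, value 144
Minimum memory: 19 GB.

19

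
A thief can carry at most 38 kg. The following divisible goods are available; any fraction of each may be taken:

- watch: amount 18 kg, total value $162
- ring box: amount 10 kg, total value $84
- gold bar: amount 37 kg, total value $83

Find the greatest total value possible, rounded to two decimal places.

Take in order of value per unit:
- watch (162/18 per unit): all 18 → value 162, running total 162.00
- ring box (84/10 per unit): all 10 → value 84, running total 246.00
- gold bar (83/37 per unit): 10 of 37 → value 10×83/37 = 22.4324, running total 268.43
Total 268.43.

268.43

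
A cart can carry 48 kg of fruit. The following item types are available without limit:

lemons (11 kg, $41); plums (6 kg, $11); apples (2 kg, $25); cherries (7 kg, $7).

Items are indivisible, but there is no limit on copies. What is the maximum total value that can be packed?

$600

Best value-per-unit is apples at 25/2, and filling with it alone uses weight 24×2=48. No mix of the others beats 24×25 = 600.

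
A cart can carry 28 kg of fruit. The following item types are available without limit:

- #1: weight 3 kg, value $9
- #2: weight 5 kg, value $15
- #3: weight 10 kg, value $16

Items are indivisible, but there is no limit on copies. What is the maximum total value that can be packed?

$84

Best value-per-unit is #1 at 9/3; filling with it alone gives 9×9 = 81.
Optimal mix: 6×#1 + 2×#2 → weight 28, value 84.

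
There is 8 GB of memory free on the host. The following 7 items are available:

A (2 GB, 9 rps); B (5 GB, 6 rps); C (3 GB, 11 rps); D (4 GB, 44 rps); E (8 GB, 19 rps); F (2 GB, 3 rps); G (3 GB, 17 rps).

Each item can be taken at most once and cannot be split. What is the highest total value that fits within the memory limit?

61 rps

Check high-value combinations within 8 GB:
- D+G: memory 4+3=7, value 44+17=61
- A+D+F: memory 2+4+2=8, value 9+44+3=56
- C+D: memory 3+4=7, value 11+44=55
- A+D: memory 2+4=6, value 9+44=53
- D+F: memory 4+2=6, value 44+3=47
Best: 61 rps.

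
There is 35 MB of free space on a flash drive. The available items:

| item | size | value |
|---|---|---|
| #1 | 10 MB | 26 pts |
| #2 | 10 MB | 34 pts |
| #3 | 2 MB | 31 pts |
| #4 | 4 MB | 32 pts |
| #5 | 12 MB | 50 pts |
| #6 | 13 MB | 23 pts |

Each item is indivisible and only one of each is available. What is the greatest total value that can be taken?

147 pts

Check high-value combinations within 35 MB:
- #2+#3+#4+#5: size 10+2+4+12=28, value 34+31+32+50=147
- #1+#2+#3+#5: size 10+10+2+12=34, value 26+34+31+50=141
- #1+#3+#4+#5: size 10+2+4+12=28, value 26+31+32+50=139
- #3+#4+#5+#6: size 2+4+12+13=31, value 31+32+50+23=136
- #1+#2+#3+#4: size 10+10+2+4=26, value 26+34+31+32=123
Best: 147 pts.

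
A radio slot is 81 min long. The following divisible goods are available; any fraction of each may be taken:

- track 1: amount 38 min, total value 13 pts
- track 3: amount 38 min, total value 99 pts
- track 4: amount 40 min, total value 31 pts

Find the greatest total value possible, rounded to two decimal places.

Take in order of value per unit:
- track 3 (99/38 per unit): all 38 → value 99, running total 99.00
- track 4 (31/40 per unit): all 40 → value 31, running total 130.00
- track 1 (13/38 per unit): 3 of 38 → value 3×13/38 = 1.0263, running total 131.03
Total 131.03.

131.03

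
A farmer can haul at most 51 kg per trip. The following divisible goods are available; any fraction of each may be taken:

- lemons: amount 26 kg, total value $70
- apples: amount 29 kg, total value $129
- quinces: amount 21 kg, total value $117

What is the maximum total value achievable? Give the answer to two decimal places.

Take in order of value per unit:
- quinces (117/21 per unit): all 21 → value 117, running total 117.00
- apples (129/29 per unit): all 29 → value 129, running total 246.00
- lemons (70/26 per unit): 1 of 26 → value 1×70/26 = 2.6923, running total 248.69
Total 248.69.

248.69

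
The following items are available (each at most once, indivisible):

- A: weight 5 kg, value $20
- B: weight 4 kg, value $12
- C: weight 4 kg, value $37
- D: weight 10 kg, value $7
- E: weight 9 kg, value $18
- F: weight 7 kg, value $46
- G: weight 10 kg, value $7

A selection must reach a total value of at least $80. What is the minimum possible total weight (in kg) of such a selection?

11

Subsets with value ≥ 80, sorted by total weight:
- C+F: weight 11, value 83
- B+C+F: weight 15, value 95
Minimum weight: 11 kg.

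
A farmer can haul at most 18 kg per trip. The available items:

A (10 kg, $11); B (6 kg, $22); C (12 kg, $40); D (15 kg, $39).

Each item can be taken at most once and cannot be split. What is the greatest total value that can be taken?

Check high-value combinations within 18 kg:
- B+C: weight 6+12=18, value 22+40=62
- C: weight 12, value 40
- D: weight 15, value 39
- A+B: weight 10+6=16, value 11+22=33
- B: weight 6, value 22
Best: $62.

$62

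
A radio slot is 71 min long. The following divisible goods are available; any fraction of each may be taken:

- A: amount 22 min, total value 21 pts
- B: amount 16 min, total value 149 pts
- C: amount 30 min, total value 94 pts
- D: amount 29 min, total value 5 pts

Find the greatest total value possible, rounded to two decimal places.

264.52

Take in order of value per unit:
- B (149/16 per unit): all 16 → value 149, running total 149.00
- C (94/30 per unit): all 30 → value 94, running total 243.00
- A (21/22 per unit): all 22 → value 21, running total 264.00
- D (5/29 per unit): 3 of 29 → value 3×5/29 = 0.5172, running total 264.52
Total 264.52.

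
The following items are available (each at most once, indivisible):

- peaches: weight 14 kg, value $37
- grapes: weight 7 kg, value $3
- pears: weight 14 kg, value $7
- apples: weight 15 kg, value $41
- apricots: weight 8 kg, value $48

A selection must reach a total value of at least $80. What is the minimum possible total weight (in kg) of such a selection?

22

Subsets with value ≥ 80, sorted by total weight:
- peaches+apricots: weight 22, value 85
- apples+apricots: weight 23, value 89
Minimum weight: 22 kg.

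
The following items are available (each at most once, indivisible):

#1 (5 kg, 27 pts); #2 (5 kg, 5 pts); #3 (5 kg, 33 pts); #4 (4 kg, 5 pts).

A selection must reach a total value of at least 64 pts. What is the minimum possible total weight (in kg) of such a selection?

Subsets with value ≥ 64, sorted by total weight:
- #1+#3+#4: weight 14, value 65
- #1+#2+#3: weight 15, value 65
Minimum weight: 14 kg.

14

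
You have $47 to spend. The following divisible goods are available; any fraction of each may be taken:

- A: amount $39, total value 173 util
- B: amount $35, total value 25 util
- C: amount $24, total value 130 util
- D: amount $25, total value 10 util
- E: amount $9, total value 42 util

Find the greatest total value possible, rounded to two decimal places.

Take in order of value per unit:
- C (130/24 per unit): all 24 → value 130, running total 130.00
- E (42/9 per unit): all 9 → value 42, running total 172.00
- A (173/39 per unit): 14 of 39 → value 14×173/39 = 62.1026, running total 234.10
Total 234.10.

234.10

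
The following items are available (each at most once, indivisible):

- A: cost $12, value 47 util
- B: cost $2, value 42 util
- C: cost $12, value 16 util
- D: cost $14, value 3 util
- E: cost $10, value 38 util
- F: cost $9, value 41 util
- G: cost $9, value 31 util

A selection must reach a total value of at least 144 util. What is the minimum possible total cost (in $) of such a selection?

Subsets with value ≥ 144, sorted by total cost:
- B+E+F+G: cost 30, value 152
- A+B+F+G: cost 32, value 161
- A+B+E+F: cost 33, value 168
- A+B+E+G: cost 33, value 158
Minimum cost: 30 $.

30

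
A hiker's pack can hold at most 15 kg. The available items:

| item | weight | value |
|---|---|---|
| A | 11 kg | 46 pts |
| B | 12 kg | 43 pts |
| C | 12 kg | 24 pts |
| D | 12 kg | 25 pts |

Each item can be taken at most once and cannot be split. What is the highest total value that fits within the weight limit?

46 pts

Check high-value combinations within 15 kg:
- A: weight 11, value 46
- B: weight 12, value 43
- D: weight 12, value 25
- C: weight 12, value 24
Best: 46 pts.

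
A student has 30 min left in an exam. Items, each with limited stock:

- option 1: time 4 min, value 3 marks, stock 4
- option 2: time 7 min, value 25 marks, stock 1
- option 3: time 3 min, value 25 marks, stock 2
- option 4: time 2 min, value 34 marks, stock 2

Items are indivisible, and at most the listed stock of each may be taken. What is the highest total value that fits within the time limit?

152 marks

Top feasible selections:
- 3×option 1 + 1×option 2 + 2×option 3 + 2×option 4: time 29, value 152
- 2×option 1 + 1×option 2 + 2×option 3 + 2×option 4: time 25, value 149
- 1×option 1 + 1×option 2 + 2×option 3 + 2×option 4: time 21, value 146
- 1×option 2 + 2×option 3 + 2×option 4: time 17, value 143
Best: 152 marks.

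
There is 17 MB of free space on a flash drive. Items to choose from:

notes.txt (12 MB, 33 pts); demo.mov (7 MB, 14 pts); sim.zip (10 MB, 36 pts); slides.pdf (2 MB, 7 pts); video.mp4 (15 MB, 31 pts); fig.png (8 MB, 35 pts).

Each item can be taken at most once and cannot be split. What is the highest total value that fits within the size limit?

56 pts

This is a 0/1 knapsack; check combinations near the capacity.
- demo.mov+slides.pdf+fig.png: size 7+2+8=17, value 14+7+35=56
- demo.mov+sim.zip: size 7+10=17, value 14+36=50
- demo.mov+fig.png: size 7+8=15, value 14+35=49
- sim.zip+slides.pdf: size 10+2=12, value 36+7=43
Best: 56 pts.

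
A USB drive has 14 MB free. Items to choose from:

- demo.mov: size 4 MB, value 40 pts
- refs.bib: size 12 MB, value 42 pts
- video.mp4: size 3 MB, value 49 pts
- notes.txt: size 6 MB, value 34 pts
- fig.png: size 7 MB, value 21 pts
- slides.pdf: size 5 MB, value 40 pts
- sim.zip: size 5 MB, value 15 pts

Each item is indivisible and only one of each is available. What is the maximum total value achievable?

Check high-value combinations within 14 MB:
- demo.mov+video.mp4+slides.pdf: size 4+3+5=12, value 40+49+40=129
- demo.mov+video.mp4+notes.txt: size 4+3+6=13, value 40+49+34=123
- video.mp4+notes.txt+slides.pdf: size 3+6+5=14, value 49+34+40=123
Best: 129 pts.

129 pts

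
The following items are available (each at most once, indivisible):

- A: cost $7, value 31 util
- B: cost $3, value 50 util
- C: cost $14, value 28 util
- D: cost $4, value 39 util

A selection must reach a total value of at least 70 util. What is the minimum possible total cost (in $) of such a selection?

Subsets with value ≥ 70, sorted by total cost:
- B+D: cost 7, value 89
- A+B: cost 10, value 81
Minimum cost: 7 $.

7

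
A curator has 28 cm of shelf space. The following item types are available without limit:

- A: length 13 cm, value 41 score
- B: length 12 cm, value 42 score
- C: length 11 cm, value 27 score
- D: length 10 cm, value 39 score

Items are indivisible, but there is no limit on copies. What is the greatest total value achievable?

Best value-per-unit is D at 39/10; filling with it alone gives 2×39 = 78.
Optimal mix: 2×B → length 24, value 84.

84 score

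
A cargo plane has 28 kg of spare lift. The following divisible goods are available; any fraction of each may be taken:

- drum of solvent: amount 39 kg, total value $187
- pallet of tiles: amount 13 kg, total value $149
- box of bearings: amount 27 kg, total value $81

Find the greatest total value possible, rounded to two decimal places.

220.92

Take in order of value per unit:
- pallet of tiles (149/13 per unit): all 13 → value 149, running total 149.00
- drum of solvent (187/39 per unit): 15 of 39 → value 15×187/39 = 71.9231, running total 220.92
Total 220.92.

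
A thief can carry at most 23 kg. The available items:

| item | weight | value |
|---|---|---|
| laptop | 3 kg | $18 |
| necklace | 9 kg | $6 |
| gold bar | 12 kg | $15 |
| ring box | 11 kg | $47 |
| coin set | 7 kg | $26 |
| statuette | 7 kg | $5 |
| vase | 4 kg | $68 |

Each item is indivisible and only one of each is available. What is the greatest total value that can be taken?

$141

Check high-value combinations within 23 kg:
- ring box+coin set+vase: weight 11+7+4=22, value 47+26+68=141
- laptop+ring box+vase: weight 3+11+4=18, value 18+47+68=133
- ring box+statuette+vase: weight 11+7+4=22, value 47+5+68=120
- laptop+necklace+coin set+vase: weight 3+9+7+4=23, value 18+6+26+68=118
Best: $141.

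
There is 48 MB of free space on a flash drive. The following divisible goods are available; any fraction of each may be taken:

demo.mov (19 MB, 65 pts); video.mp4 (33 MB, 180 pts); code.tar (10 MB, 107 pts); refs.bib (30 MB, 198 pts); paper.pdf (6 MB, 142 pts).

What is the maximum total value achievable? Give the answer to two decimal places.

457.91

Take in order of value per unit:
- paper.pdf (142/6 per unit): all 6 → value 142, running total 142.00
- code.tar (107/10 per unit): all 10 → value 107, running total 249.00
- refs.bib (198/30 per unit): all 30 → value 198, running total 447.00
- video.mp4 (180/33 per unit): 2 of 33 → value 2×180/33 = 10.9091, running total 457.91
Total 457.91.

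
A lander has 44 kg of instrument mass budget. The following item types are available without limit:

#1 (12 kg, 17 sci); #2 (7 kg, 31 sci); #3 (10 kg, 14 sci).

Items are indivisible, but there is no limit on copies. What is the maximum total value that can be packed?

Best value-per-unit is #2 at 31/7, and filling with it alone uses mass 6×7=42. No mix of the others beats 6×31 = 186.

186 sci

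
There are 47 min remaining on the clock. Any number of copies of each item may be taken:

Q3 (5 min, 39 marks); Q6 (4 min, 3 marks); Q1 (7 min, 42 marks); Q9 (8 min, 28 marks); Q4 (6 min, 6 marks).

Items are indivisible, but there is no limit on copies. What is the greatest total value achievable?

354 marks

Best value-per-unit is Q3 at 39/5; filling with it alone gives 9×39 = 351.
Optimal mix: 8×Q3 + 1×Q1 → time 47, value 354.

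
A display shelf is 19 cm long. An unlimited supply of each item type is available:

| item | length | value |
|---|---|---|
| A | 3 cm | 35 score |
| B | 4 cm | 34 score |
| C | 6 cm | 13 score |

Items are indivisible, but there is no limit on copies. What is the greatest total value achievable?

Best value-per-unit is A at 35/3, and filling with it alone uses length 6×3=18. No mix of the others beats 6×35 = 210.

210 score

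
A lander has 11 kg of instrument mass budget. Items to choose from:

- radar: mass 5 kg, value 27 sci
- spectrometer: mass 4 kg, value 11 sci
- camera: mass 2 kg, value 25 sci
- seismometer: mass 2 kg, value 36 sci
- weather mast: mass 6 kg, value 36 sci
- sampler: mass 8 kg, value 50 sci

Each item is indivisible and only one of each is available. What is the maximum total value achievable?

97 sci

This is a 0/1 knapsack; check combinations near the capacity.
- camera+seismometer+weather mast: mass 2+2+6=10, value 25+36+36=97
- radar+camera+seismometer: mass 5+2+2=9, value 27+25+36=88
- seismometer+sampler: mass 2+8=10, value 36+50=86
- camera+sampler: mass 2+8=10, value 25+50=75
Best: 97 sci.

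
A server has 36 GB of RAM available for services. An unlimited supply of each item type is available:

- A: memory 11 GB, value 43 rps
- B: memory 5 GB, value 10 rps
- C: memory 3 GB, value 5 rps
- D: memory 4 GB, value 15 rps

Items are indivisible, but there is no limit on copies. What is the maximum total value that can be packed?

135 rps

Best value-per-unit is A at 43/11; filling with it alone gives 3×43 = 129.
Optimal mix: 9×D → memory 36, value 135.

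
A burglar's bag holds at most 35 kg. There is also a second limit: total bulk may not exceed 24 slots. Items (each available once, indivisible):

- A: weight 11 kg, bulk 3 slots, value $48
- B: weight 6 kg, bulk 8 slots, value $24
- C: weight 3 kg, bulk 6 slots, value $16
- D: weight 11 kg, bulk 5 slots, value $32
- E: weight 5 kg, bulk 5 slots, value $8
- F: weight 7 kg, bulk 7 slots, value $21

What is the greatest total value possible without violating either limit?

$125

Feasible sets respecting both limits:
- A+B+D+F: weight 35, bulk 23, value 125
- A+B+C+D: weight 31, bulk 22, value 120
- A+C+D+F: weight 32, bulk 21, value 117
Best: $125.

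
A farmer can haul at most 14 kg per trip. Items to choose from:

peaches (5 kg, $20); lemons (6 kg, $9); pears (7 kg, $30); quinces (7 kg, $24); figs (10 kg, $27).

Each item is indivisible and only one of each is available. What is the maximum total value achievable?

Check high-value combinations within 14 kg:
- pears+quinces: weight 7+7=14, value 30+24=54
- peaches+pears: weight 5+7=12, value 20+30=50
- peaches+quinces: weight 5+7=12, value 20+24=44
- lemons+pears: weight 6+7=13, value 9+30=39
Best: $54.

$54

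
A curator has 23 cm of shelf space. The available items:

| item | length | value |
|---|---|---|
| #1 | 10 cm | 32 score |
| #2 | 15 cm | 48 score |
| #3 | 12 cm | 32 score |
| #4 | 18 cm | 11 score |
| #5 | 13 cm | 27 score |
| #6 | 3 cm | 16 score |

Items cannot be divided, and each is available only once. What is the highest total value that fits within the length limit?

64 score

Check high-value combinations within 23 cm:
- #2+#6: length 15+3=18, value 48+16=64
- #1+#3: length 10+12=22, value 32+32=64
- #1+#5: length 10+13=23, value 32+27=59
- #1+#6: length 10+3=13, value 32+16=48
- #2: length 15, value 48
Best: 64 score.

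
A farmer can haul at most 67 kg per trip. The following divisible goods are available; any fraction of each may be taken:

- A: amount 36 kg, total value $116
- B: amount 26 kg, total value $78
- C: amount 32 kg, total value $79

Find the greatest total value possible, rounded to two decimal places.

Take in order of value per unit:
- A (116/36 per unit): all 36 → value 116, running total 116.00
- B (78/26 per unit): all 26 → value 78, running total 194.00
- C (79/32 per unit): 5 of 32 → value 5×79/32 = 12.3438, running total 206.34
Total 206.34.

206.34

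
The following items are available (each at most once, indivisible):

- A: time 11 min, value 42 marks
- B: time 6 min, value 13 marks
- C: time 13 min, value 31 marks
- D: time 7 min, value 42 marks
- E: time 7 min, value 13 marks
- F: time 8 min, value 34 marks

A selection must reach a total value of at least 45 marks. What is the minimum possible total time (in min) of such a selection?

13

Subsets with value ≥ 45, sorted by total time:
- B+D: time 13, value 55
- D+E: time 14, value 55
- B+F: time 14, value 47
- D+F: time 15, value 76
Minimum time: 13 min.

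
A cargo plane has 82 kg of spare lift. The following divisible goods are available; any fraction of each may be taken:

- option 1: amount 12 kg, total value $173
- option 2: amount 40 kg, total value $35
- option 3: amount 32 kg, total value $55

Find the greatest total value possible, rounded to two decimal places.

Take in order of value per unit:
- option 1 (173/12 per unit): all 12 → value 173, running total 173.00
- option 3 (55/32 per unit): all 32 → value 55, running total 228.00
- option 2 (35/40 per unit): 38 of 40 → value 38×35/40 = 33.2500, running total 261.25
Total 261.25.

261.25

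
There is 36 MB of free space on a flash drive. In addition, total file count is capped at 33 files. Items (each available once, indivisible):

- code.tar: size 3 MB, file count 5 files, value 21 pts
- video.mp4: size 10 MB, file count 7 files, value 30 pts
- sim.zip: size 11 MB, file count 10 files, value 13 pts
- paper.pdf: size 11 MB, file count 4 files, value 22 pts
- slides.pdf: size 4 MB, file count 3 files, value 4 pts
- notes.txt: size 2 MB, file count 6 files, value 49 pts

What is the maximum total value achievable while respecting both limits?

126 pts

Feasible sets respecting both limits:
- code.tar+video.mp4+paper.pdf+slides.pdf+notes.txt: size 30, file count 25, value 126
- code.tar+video.mp4+paper.pdf+notes.txt: size 26, file count 22, value 122
- code.tar+video.mp4+sim.zip+slides.pdf+notes.txt: size 30, file count 31, value 117
Best: 126 pts.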